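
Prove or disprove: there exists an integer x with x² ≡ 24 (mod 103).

No, no such integer exists.

Apply Euler's criterion with the prime 103: 24 is a quadratic residue iff 24^51 ≡ 1 (mod 103), and a non-residue iff it is ≡ −1.
Repeated squaring mod 103: 24^2 = 576 ≡ 61; 24^4 ≡ 61² = 3721 ≡ 13; 24^8 ≡ 13² = 169 ≡ 66; 24^16 ≡ 66² = 4356 ≡ 30; 24^32 ≡ 30² = 900 ≡ 76.
Since 51 = 32 + 16 + 2 + 1, 24^51 ≡ 76 · 30 · 61 · 24; multiplying out mod 103: 76·30 = 2280 ≡ 14, then 14·61 = 854 ≡ 30, then 30·24 = 720 ≡ 102. Thus 24^51 ≡ 102 ≡ −1 (mod 103).
The value −1 means 24 is a non-residue modulo 103, so x² ≡ 24 (mod 103) is impossible.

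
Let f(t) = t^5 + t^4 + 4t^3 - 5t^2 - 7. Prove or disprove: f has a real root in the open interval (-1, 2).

Yes, f has a root in the interval.

f(-1) = -16 and f(2) = 53, which have opposite signs.
f is continuous everywhere (it is a polynomial), in particular on [-1, 2].
By the Intermediate Value Theorem, f takes the value 0 somewhere in the open interval.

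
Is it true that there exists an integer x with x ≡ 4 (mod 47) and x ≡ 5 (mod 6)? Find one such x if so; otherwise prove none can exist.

Since 47 and 6 share no common factor, CRT says the pair of congruences has a solution (unique mod 282).
Write x = 4 + 47t and require 4 + 47t ≡ 5 (mod 6), i.e. 47t ≡ 1 (mod 6).
47 ≡ 5 (mod 6), so this reads 5t ≡ 1 (mod 6). To invert 5 modulo 6: 6 = 1·5 + 1, 5 = 5·1 + 0, and unwinding, 1 = 6 − 1·5. Thus 5⁻¹ ≡ -1 ≡ 5 (mod 6).
Multiplying by 5: t ≡ 5·1 = 5 (mod 6).
With t = 5: x = 4 + 47·5 = 239.
Indeed 239 ≡ 4 (mod 47) and 239 ≡ 5 (mod 6).

x = 239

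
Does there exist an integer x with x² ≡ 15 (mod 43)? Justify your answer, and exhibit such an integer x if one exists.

x = 31

Take x = 31. Then 31² = 961 = 22·43 + 15, so 31² ≡ 15 (mod 43).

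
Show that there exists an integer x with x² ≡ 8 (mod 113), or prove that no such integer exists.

Take x = 102. Then 102² = 10404 = 92·113 + 8, so 102² ≡ 8 (mod 113).

x = 102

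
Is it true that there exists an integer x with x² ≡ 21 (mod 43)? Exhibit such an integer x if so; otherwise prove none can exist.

Take x = 8. Then 8² = 64 = 1·43 + 21, so 8² ≡ 21 (mod 43).

x = 8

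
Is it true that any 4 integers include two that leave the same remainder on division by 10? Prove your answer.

No; for instance {48, 49, 50, 51} is a counterexample.

Consider the 4 integers 48, 49, 50, 51. They lie in distinct residue classes modulo 10, since 4 ≤ 10.
Hence this collection has no pair with equal remainders mod 10, disproving the claim.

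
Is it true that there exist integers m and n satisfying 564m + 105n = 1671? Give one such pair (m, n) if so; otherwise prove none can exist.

m = 24, n = -113

Since gcd(564, 105) = 3 and 1671 = 3·557, Bézout's identity guarantees a solution.
Dividing through by 3 reduces the equation to 188m + 35n = 557.
Dividing repeatedly: 188 = 5·35 + 13, 35 = 2·13 + 9, 13 = 1·9 + 4, 9 = 2·4 + 1, 4 = 4·1 + 0.
Working back up the chain: 1 = 9 − 2·4 = 9 − 2·(13 − 1·9) = −2·13 + 3·9 = −2·13 + 3·(35 − 2·13) = 3·35 − 8·13 = 3·35 − 8·(188 − 5·35) = −8·188 + 43·35. So 188·(-8) + 35·43 = 1.
Multiplying through by 557: m = (-8)·557 = -4456, n = 43·557 = 23951 is a solution.
Adding 128·35 to m and subtracting 128·188 from n gives the tidier solution (24, -113).
Indeed 564·24 + 105·(-113) = 13536 − 11865 = 1671.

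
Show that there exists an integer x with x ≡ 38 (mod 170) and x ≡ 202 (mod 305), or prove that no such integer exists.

Reduce both congruences modulo 5, which divides 170 and 305: they say x ≡ 38 (mod 5) and x ≡ 202 (mod 5).
These are incompatible: 38 − 202 = -164 is not divisible by 5.
Hence the system has no solution.

There is no such integer.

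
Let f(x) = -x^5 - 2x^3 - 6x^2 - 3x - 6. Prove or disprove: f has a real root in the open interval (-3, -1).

f(-3) = 246 and f(-1) = -6, which have opposite signs.
As a polynomial, f is continuous on every closed interval.
By the Intermediate Value Theorem, f takes the value 0 somewhere in the open interval.

Such a root exists.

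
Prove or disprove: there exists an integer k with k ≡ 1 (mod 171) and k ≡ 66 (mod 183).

No, no such integer exists.

gcd(171, 183) = 3. If k ≡ 1 (mod 171) and k ≡ 66 (mod 183), then k ≡ 1 (mod 3) and k ≡ 66 (mod 3).
However 1 ≡ 1 and 66 ≡ 0 (mod 3), and 1 ≠ 0.
So no integer satisfies both congruences.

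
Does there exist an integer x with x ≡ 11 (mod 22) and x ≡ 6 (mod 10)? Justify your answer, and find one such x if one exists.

gcd(22, 10) = 2. If x ≡ 11 (mod 22) and x ≡ 6 (mod 10), then x ≡ 11 (mod 2) and x ≡ 6 (mod 2).
However 11 ≡ 1 and 6 ≡ 0 (mod 2), and 1 ≠ 0.
Therefore no such x exists.

No, no such integer exists.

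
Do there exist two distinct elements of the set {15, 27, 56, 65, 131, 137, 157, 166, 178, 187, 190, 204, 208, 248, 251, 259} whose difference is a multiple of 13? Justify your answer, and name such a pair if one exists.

The pair (27, 131) works.

27 mod 13 = 1 and 131 mod 13 = 1, so 131 − 27 = 104 = 8·13.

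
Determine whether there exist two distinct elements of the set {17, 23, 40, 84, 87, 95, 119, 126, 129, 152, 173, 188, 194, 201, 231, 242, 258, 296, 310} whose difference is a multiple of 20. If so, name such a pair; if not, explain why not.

No such pair exists.

Two integers differ by a multiple of 20 exactly when they have the same residue mod 20. The residues are 17↦17, 23↦3, 40↦0, 84↦4, 87↦7, 95↦15, 119↦19, 126↦6, 129↦9, 152↦12, 173↦13, 188↦8, 194↦14, 201↦1, 231↦11, 242↦2, 258↦18, 296↦16, 310↦10.
These 19 residues are pairwise different, hence no difference of two elements is divisible by 20.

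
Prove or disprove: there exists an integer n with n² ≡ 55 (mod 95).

n = 25 works: 25² = 625, and 625 − 55 = 570 = 6·95.

n = 25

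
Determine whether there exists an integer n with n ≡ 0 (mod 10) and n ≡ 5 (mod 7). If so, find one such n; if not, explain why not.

Since 10 and 7 share no common factor, CRT says the pair of congruences has a solution (unique mod 70).
Any solution of the first congruence is n = 0 + 10t; substituting into the second, 10t ≡ 5 − 0 ≡ 5 (mod 7).
10 ≡ 3 (mod 7), so this reads 3t ≡ 5 (mod 7). Since 3·5 = 15 = 2·7 + 1, the inverse of 3 mod 7 is 5.
Multiplying by 5: t ≡ 5·5 = 25 ≡ 4 (mod 7).
With t = 4: n = 0 + 10·4 = 40.
Indeed 40 ≡ 0 (mod 10) and 40 ≡ 5 (mod 7).

n = 40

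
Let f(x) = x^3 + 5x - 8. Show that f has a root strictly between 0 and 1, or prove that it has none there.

f has no root in that interval.

Evaluate at the endpoints: f(0) = -8, f(1) = -2 — same sign (negative).
f'(x) = 3x^2 + 5 has discriminant 0² − 4·3·5 = -60 < 0, so f' has no real roots and is positive for every real x.
So f is strictly increasing; between 0 and 1 its values lie between f(0) = -8 and f(1) = -2, all negative. Therefore f has no root in (0, 1).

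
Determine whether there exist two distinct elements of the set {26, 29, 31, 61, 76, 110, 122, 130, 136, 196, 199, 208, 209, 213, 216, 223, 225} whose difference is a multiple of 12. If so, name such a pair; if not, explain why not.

Both 26 and 110 leave remainder 2 on division by 12; their difference 84 = 7·12 is a multiple of 12.

26 and 110 are such a pair.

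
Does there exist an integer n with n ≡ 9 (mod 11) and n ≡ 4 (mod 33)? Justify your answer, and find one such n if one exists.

No such integer exists.

Both moduli are multiples of 11 = gcd(11, 33), so any solution would satisfy n ≡ 9 and n ≡ 4 modulo 11 simultaneously.
These are incompatible: 9 − 4 = 5 is not divisible by 11.
So no integer satisfies both congruences.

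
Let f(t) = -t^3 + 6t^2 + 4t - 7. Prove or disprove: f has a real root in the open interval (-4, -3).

The endpoint values f(-4) = 137 and f(-3) = 62 are both positive. Claim: f(t) > 0 for every t in (-4, -3).
Substitute t = -3 − u, where 0 < u < 1 on the interval. Expanding, f(-3 − u) = u^3 + 15u^2 + 59u + 62.
The nonzero coefficients here are all positive, so for u > 0 every term is positive (or zero), and the constant term 62 is strictly positive.
So f is strictly positive on (-4, -3); no root exists in the interval.

No such root exists.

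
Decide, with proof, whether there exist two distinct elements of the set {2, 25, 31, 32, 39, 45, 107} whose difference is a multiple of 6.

2 mod 6 = 2 and 32 mod 6 = 2, so 32 − 2 = 30 = 5·6.

2 and 32 are such a pair.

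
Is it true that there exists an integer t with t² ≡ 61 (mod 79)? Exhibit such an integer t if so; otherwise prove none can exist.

There is no such integer.

79 is prime, so by Euler's criterion 61 is a square mod 79 iff 61^((79−1)/2) = 61^39 ≡ 1 (mod 79).
Squaring successively (mod 79): 61^2 = 3721 ≡ 8; 61^4 ≡ 8² = 64 ≡ 64; 61^8 ≡ 64² = 4096 ≡ 67; 61^16 ≡ 67² = 4489 ≡ 65; 61^32 ≡ 65² = 4225 ≡ 38.
Since 39 = 32 + 4 + 2 + 1, 61^39 ≡ 38 · 64 · 8 · 61; multiplying out mod 79: 38·64 = 2432 ≡ 62, then 62·8 = 496 ≡ 22, then 22·61 = 1342 ≡ 78. Thus 61^39 ≡ 78 ≡ −1 (mod 79).
By Euler's criterion 61 is a quadratic non-residue mod 79: no t satisfies t² ≡ 61 (mod 79).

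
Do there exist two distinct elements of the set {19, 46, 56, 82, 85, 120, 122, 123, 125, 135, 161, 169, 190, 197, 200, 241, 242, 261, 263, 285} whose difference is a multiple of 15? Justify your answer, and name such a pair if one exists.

19 and 169 are such a pair.

Reduce each element mod 15: 19↦4, 46↦1, 56↦11, 82↦7, 85↦10, 120↦0, 122↦2, 123↦3, 125↦5, 135↦0, 161↦11, 169↦4, 190↦10, 197↦2, 200↦5, 241↦1, 242↦2, 261↦6, 263↦8, 285↦0. The residue 4 repeats (at 19 and 169), and 169 − 19 = 150 = 10·15.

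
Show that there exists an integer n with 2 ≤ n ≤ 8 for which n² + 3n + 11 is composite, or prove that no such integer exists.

At n = 7: 7² + 3·7 + 11 = 81 = 3·27, which is composite.

n = 7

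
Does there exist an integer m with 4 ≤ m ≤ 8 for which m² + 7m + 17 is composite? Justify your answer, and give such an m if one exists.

At m = 6: 6² + 7·6 + 17 = 95 = 5·19, which is composite.

m = 6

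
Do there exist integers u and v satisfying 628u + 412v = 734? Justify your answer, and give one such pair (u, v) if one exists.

There are no such integers.

gcd(628, 412) = 4, so every integer of the form 628u + 412v is a multiple of 4.
However 734 leaves remainder 2 on division by 4.
So the equation is unsolvable over ℤ.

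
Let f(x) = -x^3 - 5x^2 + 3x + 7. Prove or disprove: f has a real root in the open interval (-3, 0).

Yes, f has a root in the interval.

f(-3) = -20 and f(0) = 7, which have opposite signs.
As a polynomial, f is continuous on every closed interval.
By the Intermediate Value Theorem, f takes the value 0 somewhere in the open interval.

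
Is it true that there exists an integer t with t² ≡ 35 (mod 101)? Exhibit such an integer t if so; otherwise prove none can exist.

101 is prime, so by Euler's criterion 35 is a square mod 101 iff 35^((101−1)/2) = 35^50 ≡ 1 (mod 101).
Repeated squaring mod 101: 35^2 = 1225 ≡ 13; 35^4 ≡ 13² = 169 ≡ 68; 35^8 ≡ 68² = 4624 ≡ 79; 35^16 ≡ 79² = 6241 ≡ 80; 35^32 ≡ 80² = 6400 ≡ 37.
Since 50 = 32 + 16 + 2, 35^50 ≡ 37 · 80 · 13; multiplying out mod 101: 37·80 = 2960 ≡ 31, then 31·13 = 403 ≡ 100. Thus 35^50 ≡ 100 ≡ −1 (mod 101).
By Euler's criterion 35 is a quadratic non-residue mod 101: no t satisfies t² ≡ 35 (mod 101).

No such integer exists.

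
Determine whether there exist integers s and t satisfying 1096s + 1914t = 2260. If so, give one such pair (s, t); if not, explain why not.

gcd(1096, 1914) = 2, and 2 divides 2260, so integer solutions exist.
Dividing through by 2 reduces the equation to 548s + 957t = 1130.
Dividing repeatedly: 957 = 1·548 + 409, 548 = 1·409 + 139, 409 = 2·139 + 131, 139 = 1·131 + 8, 131 = 16·8 + 3, 8 = 2·3 + 2, 3 = 1·2 + 1, 2 = 2·1 + 0.
Working back up the chain: 1 = 3 − 1·2 = 3 − (8 − 2·3) = −8 + 3·3 = −8 + 3·(131 − 16·8) = 3·131 − 49·8 = 3·131 − 49·(139 − 1·131) = −49·139 + 52·131 = −49·139 + 52·(409 − 2·139) = 52·409 − 153·139 = 52·409 − 153·(548 − 1·409) = −153·548 + 205·409 = −153·548 + 205·(957 − 1·548) = 205·957 − 358·548. So 548·(-358) + 957·205 = 1.
Multiplying through by 1130: s = (-358)·1130 = -404540, t = 205·1130 = 231650 is a solution.
Adding 423·957 to s and subtracting 423·548 from t gives the tidier solution (271, -154).
Indeed 1096·271 + 1914·(-154) = 297016 − 294756 = 2260.

s = 271, t = -154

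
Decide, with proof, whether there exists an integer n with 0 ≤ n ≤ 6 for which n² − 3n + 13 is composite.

No, no such integer n in that range exists.

The values for n = 0, 1, …, 6 are 13, 11, 11, 13, 17, 23, 31, and each of these is prime.
So no value in the range makes the expression composite.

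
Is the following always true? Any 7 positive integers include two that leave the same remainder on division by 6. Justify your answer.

Yes.

There are exactly 6 possible remainders on division by 6.
Since 7 > 6, two of the 7 integers must share a residue class by the pigeonhole principle; call them a and b.
That is, a and b leave the same remainder on division by 6, as claimed.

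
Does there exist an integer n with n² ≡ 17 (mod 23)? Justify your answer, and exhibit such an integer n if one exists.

No such integer exists.

Apply Euler's criterion with the prime 23: 17 is a quadratic residue iff 17^11 ≡ 1 (mod 23), and a non-residue iff it is ≡ −1.
Repeated squaring mod 23: 17^2 = 289 ≡ 13; 17^4 ≡ 13² = 169 ≡ 8; 17^8 ≡ 8² = 64 ≡ 18.
Since 11 = 8 + 2 + 1, 17^11 ≡ 18 · 13 · 17; multiplying out mod 23: 18·13 = 234 ≡ 4, then 4·17 = 68 ≡ 22. Thus 17^11 ≡ 22 ≡ −1 (mod 23).
The value −1 means 17 is a non-residue modulo 23, so n² ≡ 17 (mod 23) is impossible.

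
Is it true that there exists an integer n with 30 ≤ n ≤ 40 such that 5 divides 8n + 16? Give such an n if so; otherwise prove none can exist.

n = 33

Try n = 33: 8·33 + 16 = 280 = 56·5, which is divisible by 5.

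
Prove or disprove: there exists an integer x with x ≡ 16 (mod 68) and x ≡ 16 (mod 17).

Here gcd(68, 17) = 17, and both 16 and 16 leave remainder 16 mod 17, so the system is consistent.
In fact x = 16 itself already satisfies 16 mod 17 = 16.
Indeed 16 ≡ 16 (mod 68) and 16 ≡ 16 (mod 17).

x = 16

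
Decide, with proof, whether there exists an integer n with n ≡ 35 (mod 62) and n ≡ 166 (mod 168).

Reduce both congruences modulo 2, which divides 62 and 168: they say n ≡ 35 (mod 2) and n ≡ 166 (mod 2).
These are incompatible: 35 − 166 = -131 is not divisible by 2.
Hence the system has no solution.

No, no such integer exists.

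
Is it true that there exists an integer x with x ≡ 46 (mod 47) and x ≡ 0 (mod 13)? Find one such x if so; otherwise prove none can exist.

Since 47 and 13 share no common factor, CRT says the pair of congruences has a solution (unique mod 611).
Write x = 46 + 47t and require 46 + 47t ≡ 0 (mod 13), i.e. 47t ≡ 6 (mod 13).
47 ≡ 8 (mod 13), so this reads 8t ≡ 6 (mod 13). Since 8·5 = 40 = 3·13 + 1, the inverse of 8 mod 13 is 5.
Therefore t ≡ 5·6 = 30 ≡ 4 (mod 13).
Taking t = 4 gives x = 46 + 47·4 = 234.
Verify: 234 = 4·47 + 46 and 234 = 18·13 + 0. ✓

x = 234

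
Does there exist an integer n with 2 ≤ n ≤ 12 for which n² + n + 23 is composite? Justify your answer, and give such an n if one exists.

At n = 3: 3² + 3 + 23 = 35 = 5·7, which is composite.

n = 3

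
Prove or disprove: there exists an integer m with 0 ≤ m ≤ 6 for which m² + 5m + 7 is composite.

At m = 5: 5² + 5·5 + 7 = 57 = 3·19, which is composite.

m = 5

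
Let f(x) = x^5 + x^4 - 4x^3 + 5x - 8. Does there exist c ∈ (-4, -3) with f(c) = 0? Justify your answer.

No such root exists.

The endpoint values f(-4) = -540 and f(-3) = -77 are both negative. Claim: f(x) < 0 for every x in (-4, -3).
Shift to the endpoint -3: with x = -3 − u (0 < u < 1), one computes f(-3 − u) = -u^5 - 14u^4 - 74u^3 - 180u^2 - 194u - 77.
The nonzero coefficients here are all negative, so for u > 0 every term is negative (or zero), and the constant term -77 is strictly negative.
So f is strictly negative on (-4, -3); no root exists in the interval.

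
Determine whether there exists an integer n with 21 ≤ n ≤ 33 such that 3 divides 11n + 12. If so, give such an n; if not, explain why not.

n = 21

Try n = 21: 11·21 + 12 = 243 = 81·3, which is divisible by 3.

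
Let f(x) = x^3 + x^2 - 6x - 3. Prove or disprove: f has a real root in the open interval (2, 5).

Such a root exists.

f(2) = -3 and f(5) = 117, which have opposite signs.
As a polynomial, f is continuous on every closed interval.
By the Intermediate Value Theorem f must vanish at some point of (2, 5).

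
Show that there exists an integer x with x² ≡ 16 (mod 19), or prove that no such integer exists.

Take x = 4. Then 4² = 16, and since 0 ≤ 16 < 19 this is already reduced: 4² ≡ 16 (mod 19).

x = 4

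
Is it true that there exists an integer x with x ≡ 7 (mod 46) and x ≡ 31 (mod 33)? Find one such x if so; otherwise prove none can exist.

x = 559

gcd(46, 33) = 1, so the Chinese Remainder Theorem guarantees exactly one residue class mod 1518 satisfying both.
Write x = 7 + 46t and require 7 + 46t ≡ 31 (mod 33), i.e. 46t ≡ 24 (mod 33).
46 ≡ 13 (mod 33), so this reads 13t ≡ 24 (mod 33). Invert 13 mod 33 by the Euclidean algorithm: 33 = 2·13 + 7, 13 = 1·7 + 6, 7 = 1·6 + 1, 6 = 6·1 + 0; back-substituting, 1 = 7 − 1·6 = 7 − (13 − 1·7) = −13 + 2·7 = −13 + 2·(33 − 2·13) = 2·33 − 5·13. Hence 13·(-5) ≡ 1, so 13⁻¹ ≡ -5 ≡ 28 (mod 33).
Therefore t ≡ 28·24 = 672 ≡ 12 (mod 33).
Taking t = 12 gives x = 7 + 46·12 = 559.
Indeed 559 ≡ 7 (mod 46) and 559 ≡ 31 (mod 33).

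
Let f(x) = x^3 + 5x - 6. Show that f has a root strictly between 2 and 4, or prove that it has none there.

Evaluate at the endpoints: f(2) = 12, f(4) = 78 — same sign (positive).
f'(x) = 3x^2 + 5 has discriminant 0² − 4·3·5 = -60 < 0, so f' has no real roots and is positive for every real x.
So f is strictly increasing; between 2 and 4 its values lie between f(2) = 12 and f(4) = 78, all positive. Therefore f has no root in (2, 4).

f has no root in that interval.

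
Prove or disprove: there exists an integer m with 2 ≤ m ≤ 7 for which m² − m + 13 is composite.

m = 2

At m = 2: 2² − 2 + 13 = 15 = 3·5, which is composite.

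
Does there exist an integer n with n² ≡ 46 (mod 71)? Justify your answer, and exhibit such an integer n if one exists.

71 is prime, so by Euler's criterion 46 is a square mod 71 iff 46^((71−1)/2) = 46^35 ≡ 1 (mod 71).
Squaring successively (mod 71): 46^2 = 2116 ≡ 57; 46^4 ≡ 57² = 3249 ≡ 54; 46^8 ≡ 54² = 2916 ≡ 5; 46^16 ≡ 5² = 25 ≡ 25; 46^32 ≡ 25² = 625 ≡ 57.
Since 35 = 32 + 2 + 1, 46^35 ≡ 57 · 57 · 46; multiplying out mod 71: 57·57 = 3249 ≡ 54, then 54·46 = 2484 ≡ 70. Thus 46^35 ≡ 70 ≡ −1 (mod 71).
The value −1 means 46 is a non-residue modulo 71, so n² ≡ 46 (mod 71) is impossible.

No such integer exists.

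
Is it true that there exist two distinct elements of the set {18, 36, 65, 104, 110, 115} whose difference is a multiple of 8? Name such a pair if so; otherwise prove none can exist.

Residues mod 8: 18↦2, 36↦4, 65↦1, 104↦0, 110↦6, 115↦3.
No residue repeats among the 6 elements, so no pair has difference ≡ 0 (mod 8).

There is no such pair.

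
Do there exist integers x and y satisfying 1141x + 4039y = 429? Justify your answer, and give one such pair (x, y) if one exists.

Any value of 1141x + 4039y is a multiple of gcd(1141, 4039) = 7.
However 429 leaves remainder 2 on division by 7.
Therefore 1141x + 4039y = 429 has no solution in integers.

No, no such integers exist.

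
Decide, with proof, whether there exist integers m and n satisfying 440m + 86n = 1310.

Every value of 440m + 86n is a multiple of gcd(440, 86) = 2; since 2 ∣ 1310, solutions exist.
Dividing through by 2 reduces the equation to 220m + 43n = 655.
Dividing repeatedly: 220 = 5·43 + 5, 43 = 8·5 + 3, 5 = 1·3 + 2, 3 = 1·2 + 1, 2 = 2·1 + 0.
Unwinding: 1 = 3 − 1·2 = 3 − (5 − 1·3) = −5 + 2·3 = −5 + 2·(43 − 8·5) = 2·43 − 17·5 = 2·43 − 17·(220 − 5·43) = −17·220 + 87·43, i.e. 220·(-17) + 43·87 = 1.
Times 655: 220·(-11135) + 43·56985 = 655, so (-11135, 56985) solves it.
The general solution is m = -11135 + 43k, n = 56985 − 220k; taking k = 259 gives the smaller pair m = 2, n = 5.
Check: 440·2 + 86·5 = 880 + 430 = 1310. ✓

m = 2, n = 5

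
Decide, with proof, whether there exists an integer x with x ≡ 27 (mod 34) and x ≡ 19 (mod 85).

Both moduli are multiples of 17 = gcd(34, 85), so any solution would satisfy x ≡ 27 and x ≡ 19 modulo 17 simultaneously.
These are incompatible: 27 − 19 = 8 is not divisible by 17.
Hence the system has no solution.

There is no such integer.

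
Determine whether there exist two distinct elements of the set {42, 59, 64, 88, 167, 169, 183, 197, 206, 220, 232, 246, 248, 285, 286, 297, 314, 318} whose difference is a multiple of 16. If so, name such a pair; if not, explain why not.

42 and 314 are such a pair.

42 mod 16 = 10 and 314 mod 16 = 10, so 314 − 42 = 272 = 17·16.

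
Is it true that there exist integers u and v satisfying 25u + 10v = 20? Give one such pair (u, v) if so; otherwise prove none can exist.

gcd(25, 10) = 5, and 5 divides 20, so integer solutions exist.
Dividing through by 5 reduces the equation to 5u + 2v = 4.
Dividing repeatedly: 5 = 2·2 + 1, 2 = 2·1 + 0.
Unwinding: 1 = 5 − 2·2, i.e. 5·1 + 2·(-2) = 1.
Times 4: 5·4 + 2·(-8) = 4, so (4, -8) solves it.
The general solution is u = 4 + 2k, v = -8 − 5k; taking k = -2 gives the smaller pair u = 0, v = 2.
Check: 25·0 + 10·2 = 0 + 20 = 20. ✓

u = 0, v = 2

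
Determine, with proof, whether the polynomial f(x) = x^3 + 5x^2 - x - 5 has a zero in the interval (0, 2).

Yes, f has a root in the interval.

f(0) = -5 and f(2) = 21, which have opposite signs.
Since f is a polynomial it is continuous on [0, 2].
By the Intermediate Value Theorem f must vanish at some point of (0, 2).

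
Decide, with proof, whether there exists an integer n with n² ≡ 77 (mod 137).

Take n = 112. Then 112² = 12544 = 91·137 + 77, so 112² ≡ 77 (mod 137).

n = 112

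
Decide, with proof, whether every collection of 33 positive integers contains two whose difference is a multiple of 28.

Each integer lies in one of the 28 residue classes modulo 28.
With 33 integers and only 28 classes, the pigeonhole principle forces two of them, say a and b, into the same class.
Then a ≡ b (mod 28), i.e. 28 ∣ (a − b).

Yes, this is always true.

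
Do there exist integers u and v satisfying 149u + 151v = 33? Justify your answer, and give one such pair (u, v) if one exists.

Since gcd(149, 151) = 1, every integer is an integer combination of 149 and 151.
Run the Euclidean algorithm on 151 and 149: 151 = 1·149 + 2, 149 = 74·2 + 1, 2 = 2·1 + 0.
Back-substituting, 1 = 149 − 74·2 = 149 − 74·(151 − 1·149) = −74·151 + 75·149; that is, 149·75 + 151·(-74) = 1.
Scaling by 33 gives the particular solution (u, v) = (2475, -2442).
Shifting by a multiple of (151, −149) keeps it a solution: u = 2475 − 16·151 = 59, v = -2442 + 16·149 = -58.
Check: 149·59 + 151·(-58) = 8791 − 8758 = 33. ✓

u = 59, v = -58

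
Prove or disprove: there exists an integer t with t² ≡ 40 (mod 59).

59 is prime, so by Euler's criterion 40 is a square mod 59 iff 40^((59−1)/2) = 40^29 ≡ 1 (mod 59).
Repeated squaring mod 59: 40^2 = 1600 ≡ 7; 40^4 ≡ 7² = 49 ≡ 49; 40^8 ≡ 49² = 2401 ≡ 41; 40^16 ≡ 41² = 1681 ≡ 29.
Since 29 = 16 + 8 + 4 + 1, 40^29 ≡ 29 · 41 · 49 · 40; multiplying out mod 59: 29·41 = 1189 ≡ 9, then 9·49 = 441 ≡ 28, then 28·40 = 1120 ≡ 58. Thus 40^29 ≡ 58 ≡ −1 (mod 59).
By Euler's criterion 40 is a quadratic non-residue mod 59: no t satisfies t² ≡ 40 (mod 59).

No such integer exists.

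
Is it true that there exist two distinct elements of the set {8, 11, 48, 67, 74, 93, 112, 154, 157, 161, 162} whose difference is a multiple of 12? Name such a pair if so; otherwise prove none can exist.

Reduce each element modulo 12: 8↦8, 11↦11, 48↦0, 67↦7, 74↦2, 93↦9, 112↦4, 154↦10, 157↦1, 161↦5, 162↦6.
All 11 residues are distinct, so no two elements differ by a multiple of 12.

No, no such pair exists.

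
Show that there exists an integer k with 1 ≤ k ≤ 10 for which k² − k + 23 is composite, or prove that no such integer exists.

At k = 2: 2² − 2 + 23 = 25 = 5·5, which is composite.

k = 2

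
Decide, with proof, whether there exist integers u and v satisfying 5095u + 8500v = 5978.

No, no such integers exist.

Both 5095 and 8500 are divisible by gcd(5095, 8500) = 5, hence so is any combination 5095u + 8500v.
But 5978 = 5·1195 + 3, so 5 ∤ 5978.
Hence no integers u, v satisfy the equation.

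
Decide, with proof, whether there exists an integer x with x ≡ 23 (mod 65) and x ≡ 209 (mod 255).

No, no such integer exists.

Reduce both congruences modulo 5, which divides 65 and 255: they say x ≡ 23 (mod 5) and x ≡ 209 (mod 5).
These are incompatible: 23 − 209 = -186 is not divisible by 5.
Hence the system has no solution.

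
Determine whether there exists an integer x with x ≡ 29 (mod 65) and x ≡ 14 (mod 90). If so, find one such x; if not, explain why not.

Here gcd(65, 90) = 5, and both 29 and 14 leave remainder 4 mod 5, so the system is consistent.
Put x = 29 + 65t, so we need 65t ≡ 75 (mod 90), equivalently (divide by 5) 13t ≡ 15 (mod 18).
Note 13·7 = 91 ≡ 1 (mod 18) (as 91 − 1 = 5·18), so 13⁻¹ ≡ 7.
Therefore t ≡ 7·15 = 105 ≡ 15 (mod 18).
Then x = 29 + 65·15 = 1004.
Verify: 1004 = 15·65 + 29 and 1004 = 11·90 + 14. ✓

x = 1004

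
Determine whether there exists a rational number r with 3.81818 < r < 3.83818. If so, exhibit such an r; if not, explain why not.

Look for a denominator N such that an integer falls strictly between N·3.81818 and N·3.83818. N = 6 works: 6·3.81818 = 22.90908 < 23 < 23.02908 = 6·3.83818.
Dividing back, 3.81818 < 23/6 < 3.83818, and 23/6 is rational.

r = 23/6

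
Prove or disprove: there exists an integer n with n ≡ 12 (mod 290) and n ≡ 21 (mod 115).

No, no such integer exists.

Reduce both congruences modulo 5, which divides 290 and 115: they say n ≡ 12 (mod 5) and n ≡ 21 (mod 5).
But 12 mod 5 = 2 while 21 mod 5 = 1, a contradiction.
So no integer satisfies both congruences.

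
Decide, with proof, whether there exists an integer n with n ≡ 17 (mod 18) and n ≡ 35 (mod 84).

n = 35

gcd(18, 84) = 6. A simultaneous solution exists iff 17 ≡ 35 (mod 6); here 17 mod 6 = 5 = 35 mod 6, so it does.
List candidates n ≡ 17 (mod 18): 17, 35. Modulo 84 these are 17, 35; 35 gives 35 as required.
Check: 35 mod 18 = 17, 35 mod 84 = 35. ✓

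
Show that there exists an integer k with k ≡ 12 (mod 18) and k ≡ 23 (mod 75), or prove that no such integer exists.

gcd(18, 75) = 3. If k ≡ 12 (mod 18) and k ≡ 23 (mod 75), then k ≡ 12 (mod 3) and k ≡ 23 (mod 3).
These are incompatible: 12 − 23 = -11 is not divisible by 3.
Therefore no such k exists.

There is no such integer.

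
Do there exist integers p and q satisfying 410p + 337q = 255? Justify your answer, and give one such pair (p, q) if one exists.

Since gcd(410, 337) = 1, every integer is an integer combination of 410 and 337.
Run the Euclidean algorithm on 410 and 337: 410 = 1·337 + 73, 337 = 4·73 + 45, 73 = 1·45 + 28, 45 = 1·28 + 17, 28 = 1·17 + 11, 17 = 1·11 + 6, 11 = 1·6 + 5, 6 = 1·5 + 1, 5 = 5·1 + 0.
Back-substituting, 1 = 6 − 1·5 = 6 − (11 − 1·6) = −11 + 2·6 = −11 + 2·(17 − 1·11) = 2·17 − 3·11 = 2·17 − 3·(28 − 1·17) = −3·28 + 5·17 = −3·28 + 5·(45 − 1·28) = 5·45 − 8·28 = 5·45 − 8·(73 − 1·45) = −8·73 + 13·45 = −8·73 + 13·(337 − 4·73) = 13·337 − 60·73 = 13·337 − 60·(410 − 1·337) = −60·410 + 73·337; that is, 410·(-60) + 337·73 = 1.
Times 255: 410·(-15300) + 337·18615 = 255, so (-15300, 18615) solves it.
Shifting by a multiple of (337, −410) keeps it a solution: p = -15300 + 46·337 = 202, q = 18615 − 46·410 = -245.
Check: 410·202 + 337·(-245) = 82820 − 82565 = 255. ✓

p = 202, q = -245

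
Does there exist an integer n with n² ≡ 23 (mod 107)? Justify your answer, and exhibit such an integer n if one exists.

n = 68 works: 68² = 4624, and 4624 − 23 = 4601 = 43·107.

n = 68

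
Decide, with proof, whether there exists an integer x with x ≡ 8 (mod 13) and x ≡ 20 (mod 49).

x = 216

The moduli 13 and 49 are coprime, so by the Chinese Remainder Theorem a unique solution modulo 637 exists.
Any solution of the first congruence is x = 8 + 13t; substituting into the second, 13t ≡ 20 − 8 ≡ 12 (mod 49).
Since 13·34 = 442 = 9·49 + 1, the inverse of 13 mod 49 is 34.
Therefore t ≡ 34·12 = 408 ≡ 16 (mod 49).
With t = 16: x = 8 + 13·16 = 216.
Check: 216 mod 13 = 8, 216 mod 49 = 20. ✓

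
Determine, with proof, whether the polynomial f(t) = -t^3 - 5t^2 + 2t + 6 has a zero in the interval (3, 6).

f(3) = -60 and f(6) = -378, both negative, so a sign-change argument is unavailable; we show f keeps this sign on the whole interval.
Shift to the endpoint 3: with t = 3 + u (0 < u < 3), one computes f(3 + u) = -u^3 - 14u^2 - 55u - 60.
All 4 nonzero coefficients of this polynomial in u are negative; hence for u > 0 the value is a sum of negative terms (the constant -60 among them).
So f is strictly negative on (3, 6); no root exists in the interval.

f has no root in that interval.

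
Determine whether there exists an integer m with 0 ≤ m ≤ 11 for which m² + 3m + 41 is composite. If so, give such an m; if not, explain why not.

m = 2

At m = 2: 2² + 3·2 + 41 = 51 = 3·17, which is composite.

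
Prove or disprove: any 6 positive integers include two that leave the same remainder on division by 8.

No; for instance {15, 16, 17, 18, 19, 20} is a counterexample.

Take the 6 consecutive integers 15, 16, …, 20: their residues mod 8 are all distinct because 6 ≤ 8.
Hence this collection has no pair with equal remainders mod 8, disproving the claim.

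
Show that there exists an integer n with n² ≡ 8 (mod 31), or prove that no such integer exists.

n = 16

n = 16 works: 16² = 256, and 256 − 8 = 248 = 8·31.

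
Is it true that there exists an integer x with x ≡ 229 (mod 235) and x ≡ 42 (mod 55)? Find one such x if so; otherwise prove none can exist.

gcd(235, 55) = 5. If x ≡ 229 (mod 235) and x ≡ 42 (mod 55), then x ≡ 229 (mod 5) and x ≡ 42 (mod 5).
But 229 mod 5 = 4 while 42 mod 5 = 2, a contradiction.
So no integer satisfies both congruences.

No such integer exists.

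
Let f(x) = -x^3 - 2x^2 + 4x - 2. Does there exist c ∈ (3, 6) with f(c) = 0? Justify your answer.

The endpoint values f(3) = -35 and f(6) = -266 are both negative. Claim: f(x) < 0 for every x in (3, 6).
Substitute x = 3 + u, where 0 < u < 3 on the interval. Expanding, f(3 + u) = -u^3 - 11u^2 - 35u - 35.
The nonzero coefficients here are all negative, so for u > 0 every term is negative (or zero), and the constant term -35 is strictly negative.
Therefore f(x) < 0 throughout (3, 6), and f has no zero there.

No such root exists.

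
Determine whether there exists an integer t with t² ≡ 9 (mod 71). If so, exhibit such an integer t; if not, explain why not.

Take t = 3. Then 3² = 9, and since 0 ≤ 9 < 71 this is already reduced: 3² ≡ 9 (mod 71).

t = 3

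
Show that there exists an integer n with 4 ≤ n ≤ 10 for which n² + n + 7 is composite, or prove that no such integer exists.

n = 6

At n = 6: 6² + 6 + 7 = 49 = 7·7, which is composite.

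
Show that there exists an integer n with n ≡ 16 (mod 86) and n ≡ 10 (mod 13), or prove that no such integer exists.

n = 790

gcd(86, 13) = 1, so the Chinese Remainder Theorem guarantees exactly one residue class mod 1118 satisfying both.
Any solution of the first congruence is n = 16 + 86t; substituting into the second, 86t ≡ 10 − 16 ≡ 7 (mod 13).
86 ≡ 8 (mod 13), so this reads 8t ≡ 7 (mod 13). To invert 8 modulo 13: 13 = 1·8 + 5, 8 = 1·5 + 3, 5 = 1·3 + 2, 3 = 1·2 + 1, 2 = 2·1 + 0, and unwinding, 1 = 3 − 1·2 = 3 − (5 − 1·3) = −5 + 2·3 = −5 + 2·(8 − 1·5) = 2·8 − 3·5 = 2·8 − 3·(13 − 1·8) = −3·13 + 5·8. Thus 8⁻¹ ≡ 5 (mod 13).
Therefore t ≡ 5·7 = 35 ≡ 9 (mod 13).
Taking t = 9 gives n = 16 + 86·9 = 790.
Verify: 790 = 9·86 + 16 and 790 = 60·13 + 10. ✓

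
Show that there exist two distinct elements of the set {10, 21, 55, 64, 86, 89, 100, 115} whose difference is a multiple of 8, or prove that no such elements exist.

Two integers differ by a multiple of 8 exactly when they have the same residue mod 8. The residues are 10↦2, 21↦5, 55↦7, 64↦0, 86↦6, 89↦1, 100↦4, 115↦3.
All 8 residues are distinct, so no two elements differ by a multiple of 8.

There is no such pair.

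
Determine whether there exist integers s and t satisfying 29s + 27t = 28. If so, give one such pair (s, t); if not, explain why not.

Since gcd(29, 27) = 1, every integer is an integer combination of 29 and 27.
Dividing repeatedly: 29 = 1·27 + 2, 27 = 13·2 + 1, 2 = 2·1 + 0.
Unwinding: 1 = 27 − 13·2 = 27 − 13·(29 − 1·27) = −13·29 + 14·27, i.e. 29·(-13) + 27·14 = 1.
Multiplying through by 28: s = (-13)·28 = -364, t = 14·28 = 392 is a solution.
The general solution is s = -364 + 27k, t = 392 − 29k; taking k = 14 gives the smaller pair s = 14, t = -14.
Check: 29·14 + 27·(-14) = 406 − 378 = 28. ✓

s = 14, t = -14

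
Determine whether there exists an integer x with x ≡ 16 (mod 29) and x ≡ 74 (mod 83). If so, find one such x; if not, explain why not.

The moduli 29 and 83 are coprime, so by the Chinese Remainder Theorem a unique solution modulo 2407 exists.
Any solution of the first congruence is x = 16 + 29t; substituting into the second, 29t ≡ 74 − 16 ≡ 58 (mod 83).
Note 29·63 = 1827 ≡ 1 (mod 83) (as 1827 − 1 = 22·83), so 29⁻¹ ≡ 63.
Multiplying by 63: t ≡ 63·58 = 3654 ≡ 2 (mod 83).
With t = 2: x = 16 + 29·2 = 74.
Check: 74 mod 29 = 16, 74 mod 83 = 74. ✓

x = 74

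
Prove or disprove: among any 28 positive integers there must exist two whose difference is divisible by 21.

Each integer lies in one of the 21 residue classes modulo 21.
With 28 integers and only 21 classes, the pigeonhole principle forces two of them, say a and b, into the same class.
Their difference a − b is then a multiple of 21.

Yes.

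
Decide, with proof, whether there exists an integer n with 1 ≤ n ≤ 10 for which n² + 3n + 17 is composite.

At n = 1: 1² + 3·1 + 17 = 21 = 3·7, which is composite.

n = 1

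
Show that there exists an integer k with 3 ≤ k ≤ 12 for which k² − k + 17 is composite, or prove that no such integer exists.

No, no such integer k in that range exists.

The values for k = 3, 4, …, 12 are 23, 29, 37, 47, 59, 73, 89, 107, 127, 149, and each of these is prime.
So no value in the range makes the expression composite.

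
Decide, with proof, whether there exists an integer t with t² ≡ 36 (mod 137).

Take t = 131. Then 131² = 17161 = 125·137 + 36, so 131² ≡ 36 (mod 137).

t = 131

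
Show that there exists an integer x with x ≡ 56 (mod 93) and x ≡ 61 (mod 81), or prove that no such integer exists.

Reduce both congruences modulo 3, which divides 93 and 81: they say x ≡ 56 (mod 3) and x ≡ 61 (mod 3).
These are incompatible: 56 − 61 = -5 is not divisible by 3.
Therefore no such x exists.

No such integer exists.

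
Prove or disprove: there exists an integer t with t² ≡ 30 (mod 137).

t = 116

t = 116 works: 116² = 13456, and 13456 − 30 = 13426 = 98·137.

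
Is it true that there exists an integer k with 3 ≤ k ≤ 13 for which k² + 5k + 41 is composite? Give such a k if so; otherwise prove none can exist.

k = 3

At k = 3: 3² + 5·3 + 41 = 65 = 5·13, which is composite.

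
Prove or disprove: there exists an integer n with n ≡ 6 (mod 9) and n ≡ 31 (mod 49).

The moduli 9 and 49 are coprime, so by the Chinese Remainder Theorem a unique solution modulo 441 exists.
Any solution of the first congruence is n = 6 + 9t; substituting into the second, 9t ≡ 31 − 6 ≡ 25 (mod 49).
Note 9·11 = 99 ≡ 1 (mod 49) (as 99 − 1 = 2·49), so 9⁻¹ ≡ 11.
Multiplying by 11: t ≡ 11·25 = 275 ≡ 30 (mod 49).
Taking t = 30 gives n = 6 + 9·30 = 276.
Verify: 276 = 30·9 + 6 and 276 = 5·49 + 31. ✓

n = 276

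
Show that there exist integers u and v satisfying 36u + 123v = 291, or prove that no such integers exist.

u = 32, v = -7

Every value of 36u + 123v is a multiple of gcd(36, 123) = 3; since 3 ∣ 291, solutions exist.
Dividing through by 3 reduces the equation to 12u + 41v = 97.
Euclidean algorithm: 41 = 3·12 + 5, 12 = 2·5 + 2, 5 = 2·2 + 1, 2 = 2·1 + 0.
Working back up the chain: 1 = 5 − 2·2 = 5 − 2·(12 − 2·5) = −2·12 + 5·5 = −2·12 + 5·(41 − 3·12) = 5·41 − 17·12. So 12·(-17) + 41·5 = 1.
Times 97: 12·(-1649) + 41·485 = 97, so (-1649, 485) solves it.
Adding 41·41 to u and subtracting 41·12 from v gives the tidier solution (32, -7).
Check: 36·32 + 123·(-7) = 1152 − 861 = 291. ✓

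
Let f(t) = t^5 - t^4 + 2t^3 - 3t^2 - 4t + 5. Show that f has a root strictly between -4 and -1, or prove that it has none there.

Such a root exists.

f(-4) = -1435 and f(-1) = 2, which have opposite signs.
As a polynomial, f is continuous on every closed interval.
By the Intermediate Value Theorem f must vanish at some point of (-4, -1).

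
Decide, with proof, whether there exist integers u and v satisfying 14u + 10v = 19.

Both 14 and 10 are divisible by gcd(14, 10) = 2, hence so is any combination 14u + 10v.
But 19 = 2·9 + 1, so 2 ∤ 19.
Therefore 14u + 10v = 19 has no solution in integers.

No, no such integers exist.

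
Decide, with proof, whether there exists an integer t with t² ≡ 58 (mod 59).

Apply Euler's criterion with the prime 59: 58 is a quadratic residue iff 58^29 ≡ 1 (mod 59), and a non-residue iff it is ≡ −1.
Repeated squaring mod 59: 58^2 = 3364 ≡ 1; 58^4 ≡ 1² = 1 ≡ 1; 58^8 ≡ 1² = 1 ≡ 1; 58^16 ≡ 1² = 1 ≡ 1.
Since 29 = 16 + 8 + 4 + 1, 58^29 ≡ 1 · 1 · 1 · 58; multiplying out mod 59: 1·1 = 1 ≡ 1, then 1·1 = 1 ≡ 1, then 1·58 = 58 ≡ 58. Thus 58^29 ≡ 58 ≡ −1 (mod 59).
By Euler's criterion 58 is a quadratic non-residue mod 59: no t satisfies t² ≡ 58 (mod 59).

There is no such integer.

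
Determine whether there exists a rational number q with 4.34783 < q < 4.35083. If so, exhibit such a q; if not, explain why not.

q = 87/20

Multiplying by 20: 20·4.34783 = 86.95660 and 20·4.35083 = 87.01660, so the integer 87 lies strictly between them.
Dividing back, 4.34783 < 87/20 < 4.35083, and 87/20 is rational.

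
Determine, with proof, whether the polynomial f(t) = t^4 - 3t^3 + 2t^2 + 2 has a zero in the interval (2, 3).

The endpoint values f(2) = 2 and f(3) = 20 are both positive. Claim: f(t) > 0 for every t in (2, 3).
Substitute t = 2 + u, where 0 < u < 1 on the interval. Expanding, f(2 + u) = u^4 + 5u^3 + 8u^2 + 4u + 2.
All 5 nonzero coefficients of this polynomial in u are positive; hence for u > 0 the value is a sum of positive terms (the constant 2 among them).
So f is strictly positive on (2, 3); no root exists in the interval.

f has no root in that interval.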